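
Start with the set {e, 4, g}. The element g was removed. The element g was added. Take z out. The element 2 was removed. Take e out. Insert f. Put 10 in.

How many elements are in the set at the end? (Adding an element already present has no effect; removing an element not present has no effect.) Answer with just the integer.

Answer: 4

Derivation:
Tracking the set through each operation:
Start: {4, e, g}
Event 1 (remove g): removed. Set: {4, e}
Event 2 (add g): added. Set: {4, e, g}
Event 3 (remove z): not present, no change. Set: {4, e, g}
Event 4 (remove 2): not present, no change. Set: {4, e, g}
Event 5 (remove e): removed. Set: {4, g}
Event 6 (add f): added. Set: {4, f, g}
Event 7 (add 10): added. Set: {10, 4, f, g}

Final set: {10, 4, f, g} (size 4)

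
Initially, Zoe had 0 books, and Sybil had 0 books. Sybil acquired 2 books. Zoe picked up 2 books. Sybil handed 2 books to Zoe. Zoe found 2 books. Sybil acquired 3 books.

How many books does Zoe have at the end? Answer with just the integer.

Tracking counts step by step:
Start: Zoe=0, Sybil=0
Event 1 (Sybil +2): Sybil: 0 -> 2. State: Zoe=0, Sybil=2
Event 2 (Zoe +2): Zoe: 0 -> 2. State: Zoe=2, Sybil=2
Event 3 (Sybil -> Zoe, 2): Sybil: 2 -> 0, Zoe: 2 -> 4. State: Zoe=4, Sybil=0
Event 4 (Zoe +2): Zoe: 4 -> 6. State: Zoe=6, Sybil=0
Event 5 (Sybil +3): Sybil: 0 -> 3. State: Zoe=6, Sybil=3

Zoe's final count: 6

Answer: 6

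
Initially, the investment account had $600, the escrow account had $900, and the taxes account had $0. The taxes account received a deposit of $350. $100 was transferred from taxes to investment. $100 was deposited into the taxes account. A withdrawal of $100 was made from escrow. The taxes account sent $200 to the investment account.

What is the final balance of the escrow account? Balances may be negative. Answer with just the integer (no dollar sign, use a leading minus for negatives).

Answer: 800

Derivation:
Tracking account balances step by step:
Start: investment=600, escrow=900, taxes=0
Event 1 (deposit 350 to taxes): taxes: 0 + 350 = 350. Balances: investment=600, escrow=900, taxes=350
Event 2 (transfer 100 taxes -> investment): taxes: 350 - 100 = 250, investment: 600 + 100 = 700. Balances: investment=700, escrow=900, taxes=250
Event 3 (deposit 100 to taxes): taxes: 250 + 100 = 350. Balances: investment=700, escrow=900, taxes=350
Event 4 (withdraw 100 from escrow): escrow: 900 - 100 = 800. Balances: investment=700, escrow=800, taxes=350
Event 5 (transfer 200 taxes -> investment): taxes: 350 - 200 = 150, investment: 700 + 200 = 900. Balances: investment=900, escrow=800, taxes=150

Final balance of escrow: 800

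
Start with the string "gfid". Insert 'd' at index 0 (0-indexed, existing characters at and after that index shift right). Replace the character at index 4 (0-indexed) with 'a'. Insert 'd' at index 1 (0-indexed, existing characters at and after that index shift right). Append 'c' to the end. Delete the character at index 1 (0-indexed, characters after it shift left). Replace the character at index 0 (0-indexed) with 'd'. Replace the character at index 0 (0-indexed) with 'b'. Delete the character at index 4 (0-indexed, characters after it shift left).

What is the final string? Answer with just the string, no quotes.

Answer: bgfic

Derivation:
Applying each edit step by step:
Start: "gfid"
Op 1 (insert 'd' at idx 0): "gfid" -> "dgfid"
Op 2 (replace idx 4: 'd' -> 'a'): "dgfid" -> "dgfia"
Op 3 (insert 'd' at idx 1): "dgfia" -> "ddgfia"
Op 4 (append 'c'): "ddgfia" -> "ddgfiac"
Op 5 (delete idx 1 = 'd'): "ddgfiac" -> "dgfiac"
Op 6 (replace idx 0: 'd' -> 'd'): "dgfiac" -> "dgfiac"
Op 7 (replace idx 0: 'd' -> 'b'): "dgfiac" -> "bgfiac"
Op 8 (delete idx 4 = 'a'): "bgfiac" -> "bgfic"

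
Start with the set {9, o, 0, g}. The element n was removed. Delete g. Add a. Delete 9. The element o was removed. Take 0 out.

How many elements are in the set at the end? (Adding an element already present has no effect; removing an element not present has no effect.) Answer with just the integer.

Answer: 1

Derivation:
Tracking the set through each operation:
Start: {0, 9, g, o}
Event 1 (remove n): not present, no change. Set: {0, 9, g, o}
Event 2 (remove g): removed. Set: {0, 9, o}
Event 3 (add a): added. Set: {0, 9, a, o}
Event 4 (remove 9): removed. Set: {0, a, o}
Event 5 (remove o): removed. Set: {0, a}
Event 6 (remove 0): removed. Set: {a}

Final set: {a} (size 1)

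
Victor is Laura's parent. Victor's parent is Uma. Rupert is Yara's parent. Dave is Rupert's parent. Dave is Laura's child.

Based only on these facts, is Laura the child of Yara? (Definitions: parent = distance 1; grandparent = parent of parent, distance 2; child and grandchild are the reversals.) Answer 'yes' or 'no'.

Reconstructing the parent chain from the given facts:
  Uma -> Victor -> Laura -> Dave -> Rupert -> Yara
(each arrow means 'parent of the next')
Positions in the chain (0 = top):
  position of Uma: 0
  position of Victor: 1
  position of Laura: 2
  position of Dave: 3
  position of Rupert: 4
  position of Yara: 5

Laura is at position 2, Yara is at position 5; signed distance (j - i) = 3.
'child' requires j - i = -1. Actual distance is 3, so the relation does NOT hold.

Answer: no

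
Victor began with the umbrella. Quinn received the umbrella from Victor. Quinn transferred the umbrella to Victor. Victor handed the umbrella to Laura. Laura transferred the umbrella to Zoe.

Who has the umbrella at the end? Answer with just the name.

Answer: Zoe

Derivation:
Tracking the umbrella through each event:
Start: Victor has the umbrella.
After event 1: Quinn has the umbrella.
After event 2: Victor has the umbrella.
After event 3: Laura has the umbrella.
After event 4: Zoe has the umbrella.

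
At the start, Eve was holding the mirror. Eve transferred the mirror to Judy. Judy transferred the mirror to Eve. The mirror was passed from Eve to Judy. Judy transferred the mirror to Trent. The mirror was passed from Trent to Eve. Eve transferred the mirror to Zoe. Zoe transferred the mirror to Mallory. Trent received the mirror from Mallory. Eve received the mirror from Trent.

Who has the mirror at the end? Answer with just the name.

Answer: Eve

Derivation:
Tracking the mirror through each event:
Start: Eve has the mirror.
After event 1: Judy has the mirror.
After event 2: Eve has the mirror.
After event 3: Judy has the mirror.
After event 4: Trent has the mirror.
After event 5: Eve has the mirror.
After event 6: Zoe has the mirror.
After event 7: Mallory has the mirror.
After event 8: Trent has the mirror.
After event 9: Eve has the mirror.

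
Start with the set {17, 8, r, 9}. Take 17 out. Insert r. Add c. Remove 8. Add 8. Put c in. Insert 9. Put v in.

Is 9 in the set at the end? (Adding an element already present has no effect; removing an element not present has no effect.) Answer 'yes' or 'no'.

Answer: yes

Derivation:
Tracking the set through each operation:
Start: {17, 8, 9, r}
Event 1 (remove 17): removed. Set: {8, 9, r}
Event 2 (add r): already present, no change. Set: {8, 9, r}
Event 3 (add c): added. Set: {8, 9, c, r}
Event 4 (remove 8): removed. Set: {9, c, r}
Event 5 (add 8): added. Set: {8, 9, c, r}
Event 6 (add c): already present, no change. Set: {8, 9, c, r}
Event 7 (add 9): already present, no change. Set: {8, 9, c, r}
Event 8 (add v): added. Set: {8, 9, c, r, v}

Final set: {8, 9, c, r, v} (size 5)
9 is in the final set.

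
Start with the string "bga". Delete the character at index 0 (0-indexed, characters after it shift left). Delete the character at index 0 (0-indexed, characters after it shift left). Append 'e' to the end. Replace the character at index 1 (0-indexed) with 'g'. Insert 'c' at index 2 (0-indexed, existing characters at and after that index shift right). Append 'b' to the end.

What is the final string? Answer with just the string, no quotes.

Answer: agcb

Derivation:
Applying each edit step by step:
Start: "bga"
Op 1 (delete idx 0 = 'b'): "bga" -> "ga"
Op 2 (delete idx 0 = 'g'): "ga" -> "a"
Op 3 (append 'e'): "a" -> "ae"
Op 4 (replace idx 1: 'e' -> 'g'): "ae" -> "ag"
Op 5 (insert 'c' at idx 2): "ag" -> "agc"
Op 6 (append 'b'): "agc" -> "agcb"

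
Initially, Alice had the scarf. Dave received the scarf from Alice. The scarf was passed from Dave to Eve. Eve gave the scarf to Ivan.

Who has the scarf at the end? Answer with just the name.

Tracking the scarf through each event:
Start: Alice has the scarf.
After event 1: Dave has the scarf.
After event 2: Eve has the scarf.
After event 3: Ivan has the scarf.

Answer: Ivan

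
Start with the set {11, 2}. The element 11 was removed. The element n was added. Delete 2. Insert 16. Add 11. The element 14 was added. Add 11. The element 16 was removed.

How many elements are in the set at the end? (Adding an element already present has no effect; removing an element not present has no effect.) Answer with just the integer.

Tracking the set through each operation:
Start: {11, 2}
Event 1 (remove 11): removed. Set: {2}
Event 2 (add n): added. Set: {2, n}
Event 3 (remove 2): removed. Set: {n}
Event 4 (add 16): added. Set: {16, n}
Event 5 (add 11): added. Set: {11, 16, n}
Event 6 (add 14): added. Set: {11, 14, 16, n}
Event 7 (add 11): already present, no change. Set: {11, 14, 16, n}
Event 8 (remove 16): removed. Set: {11, 14, n}

Final set: {11, 14, n} (size 3)

Answer: 3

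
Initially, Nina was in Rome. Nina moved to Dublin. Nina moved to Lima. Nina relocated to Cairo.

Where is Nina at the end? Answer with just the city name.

Tracking Nina's location:
Start: Nina is in Rome.
After move 1: Rome -> Dublin. Nina is in Dublin.
After move 2: Dublin -> Lima. Nina is in Lima.
After move 3: Lima -> Cairo. Nina is in Cairo.

Answer: Cairo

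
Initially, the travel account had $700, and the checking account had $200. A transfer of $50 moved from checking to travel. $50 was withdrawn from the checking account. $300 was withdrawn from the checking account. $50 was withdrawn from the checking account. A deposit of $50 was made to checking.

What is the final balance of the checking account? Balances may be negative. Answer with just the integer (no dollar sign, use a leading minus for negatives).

Tracking account balances step by step:
Start: travel=700, checking=200
Event 1 (transfer 50 checking -> travel): checking: 200 - 50 = 150, travel: 700 + 50 = 750. Balances: travel=750, checking=150
Event 2 (withdraw 50 from checking): checking: 150 - 50 = 100. Balances: travel=750, checking=100
Event 3 (withdraw 300 from checking): checking: 100 - 300 = -200. Balances: travel=750, checking=-200
Event 4 (withdraw 50 from checking): checking: -200 - 50 = -250. Balances: travel=750, checking=-250
Event 5 (deposit 50 to checking): checking: -250 + 50 = -200. Balances: travel=750, checking=-200

Final balance of checking: -200

Answer: -200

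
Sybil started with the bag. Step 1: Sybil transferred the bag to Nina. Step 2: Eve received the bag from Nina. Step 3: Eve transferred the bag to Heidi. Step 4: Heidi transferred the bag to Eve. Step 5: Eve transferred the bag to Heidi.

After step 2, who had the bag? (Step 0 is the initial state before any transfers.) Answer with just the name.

Tracking the bag holder through step 2:
After step 0 (start): Sybil
After step 1: Nina
After step 2: Eve

At step 2, the holder is Eve.

Answer: Eve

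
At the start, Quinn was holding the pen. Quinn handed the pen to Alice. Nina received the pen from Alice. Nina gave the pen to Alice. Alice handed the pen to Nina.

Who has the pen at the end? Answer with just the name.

Answer: Nina

Derivation:
Tracking the pen through each event:
Start: Quinn has the pen.
After event 1: Alice has the pen.
After event 2: Nina has the pen.
After event 3: Alice has the pen.
After event 4: Nina has the pen.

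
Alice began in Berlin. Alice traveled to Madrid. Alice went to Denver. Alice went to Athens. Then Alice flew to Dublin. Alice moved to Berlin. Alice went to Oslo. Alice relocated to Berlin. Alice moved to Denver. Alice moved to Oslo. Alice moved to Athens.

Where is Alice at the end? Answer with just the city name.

Tracking Alice's location:
Start: Alice is in Berlin.
After move 1: Berlin -> Madrid. Alice is in Madrid.
After move 2: Madrid -> Denver. Alice is in Denver.
After move 3: Denver -> Athens. Alice is in Athens.
After move 4: Athens -> Dublin. Alice is in Dublin.
After move 5: Dublin -> Berlin. Alice is in Berlin.
After move 6: Berlin -> Oslo. Alice is in Oslo.
After move 7: Oslo -> Berlin. Alice is in Berlin.
After move 8: Berlin -> Denver. Alice is in Denver.
After move 9: Denver -> Oslo. Alice is in Oslo.
After move 10: Oslo -> Athens. Alice is in Athens.

Answer: Athens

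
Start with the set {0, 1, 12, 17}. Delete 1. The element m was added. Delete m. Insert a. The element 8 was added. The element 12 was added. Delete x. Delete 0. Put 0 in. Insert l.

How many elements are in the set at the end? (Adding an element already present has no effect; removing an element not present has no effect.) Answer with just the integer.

Tracking the set through each operation:
Start: {0, 1, 12, 17}
Event 1 (remove 1): removed. Set: {0, 12, 17}
Event 2 (add m): added. Set: {0, 12, 17, m}
Event 3 (remove m): removed. Set: {0, 12, 17}
Event 4 (add a): added. Set: {0, 12, 17, a}
Event 5 (add 8): added. Set: {0, 12, 17, 8, a}
Event 6 (add 12): already present, no change. Set: {0, 12, 17, 8, a}
Event 7 (remove x): not present, no change. Set: {0, 12, 17, 8, a}
Event 8 (remove 0): removed. Set: {12, 17, 8, a}
Event 9 (add 0): added. Set: {0, 12, 17, 8, a}
Event 10 (add l): added. Set: {0, 12, 17, 8, a, l}

Final set: {0, 12, 17, 8, a, l} (size 6)

Answer: 6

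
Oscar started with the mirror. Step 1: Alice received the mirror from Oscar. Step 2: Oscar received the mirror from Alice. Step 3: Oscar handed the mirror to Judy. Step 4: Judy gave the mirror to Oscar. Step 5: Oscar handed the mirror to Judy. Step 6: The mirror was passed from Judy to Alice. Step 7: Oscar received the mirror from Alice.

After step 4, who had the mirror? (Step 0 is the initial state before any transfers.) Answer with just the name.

Answer: Oscar

Derivation:
Tracking the mirror holder through step 4:
After step 0 (start): Oscar
After step 1: Alice
After step 2: Oscar
After step 3: Judy
After step 4: Oscar

At step 4, the holder is Oscar.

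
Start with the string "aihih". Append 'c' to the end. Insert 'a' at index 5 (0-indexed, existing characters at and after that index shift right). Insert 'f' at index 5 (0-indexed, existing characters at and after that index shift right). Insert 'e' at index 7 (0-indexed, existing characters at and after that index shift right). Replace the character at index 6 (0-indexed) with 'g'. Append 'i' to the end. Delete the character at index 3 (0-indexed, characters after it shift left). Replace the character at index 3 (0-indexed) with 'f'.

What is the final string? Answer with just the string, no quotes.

Applying each edit step by step:
Start: "aihih"
Op 1 (append 'c'): "aihih" -> "aihihc"
Op 2 (insert 'a' at idx 5): "aihihc" -> "aihihac"
Op 3 (insert 'f' at idx 5): "aihihac" -> "aihihfac"
Op 4 (insert 'e' at idx 7): "aihihfac" -> "aihihfaec"
Op 5 (replace idx 6: 'a' -> 'g'): "aihihfaec" -> "aihihfgec"
Op 6 (append 'i'): "aihihfgec" -> "aihihfgeci"
Op 7 (delete idx 3 = 'i'): "aihihfgeci" -> "aihhfgeci"
Op 8 (replace idx 3: 'h' -> 'f'): "aihhfgeci" -> "aihffgeci"

Answer: aihffgeci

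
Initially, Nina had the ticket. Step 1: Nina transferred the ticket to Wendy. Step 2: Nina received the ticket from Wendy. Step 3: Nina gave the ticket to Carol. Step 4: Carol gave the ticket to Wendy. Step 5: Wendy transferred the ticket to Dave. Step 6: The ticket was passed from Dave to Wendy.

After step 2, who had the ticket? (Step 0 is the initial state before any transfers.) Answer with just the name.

Tracking the ticket holder through step 2:
After step 0 (start): Nina
After step 1: Wendy
After step 2: Nina

At step 2, the holder is Nina.

Answer: Nina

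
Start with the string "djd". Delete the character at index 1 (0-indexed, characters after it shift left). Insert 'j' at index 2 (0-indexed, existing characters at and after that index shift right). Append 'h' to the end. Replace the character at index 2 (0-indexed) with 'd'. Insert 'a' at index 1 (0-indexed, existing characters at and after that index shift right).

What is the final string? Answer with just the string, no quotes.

Applying each edit step by step:
Start: "djd"
Op 1 (delete idx 1 = 'j'): "djd" -> "dd"
Op 2 (insert 'j' at idx 2): "dd" -> "ddj"
Op 3 (append 'h'): "ddj" -> "ddjh"
Op 4 (replace idx 2: 'j' -> 'd'): "ddjh" -> "dddh"
Op 5 (insert 'a' at idx 1): "dddh" -> "daddh"

Answer: daddh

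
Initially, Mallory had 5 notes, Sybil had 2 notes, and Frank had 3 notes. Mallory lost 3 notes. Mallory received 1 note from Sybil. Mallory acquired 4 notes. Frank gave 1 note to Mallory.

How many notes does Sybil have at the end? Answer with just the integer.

Answer: 1

Derivation:
Tracking counts step by step:
Start: Mallory=5, Sybil=2, Frank=3
Event 1 (Mallory -3): Mallory: 5 -> 2. State: Mallory=2, Sybil=2, Frank=3
Event 2 (Sybil -> Mallory, 1): Sybil: 2 -> 1, Mallory: 2 -> 3. State: Mallory=3, Sybil=1, Frank=3
Event 3 (Mallory +4): Mallory: 3 -> 7. State: Mallory=7, Sybil=1, Frank=3
Event 4 (Frank -> Mallory, 1): Frank: 3 -> 2, Mallory: 7 -> 8. State: Mallory=8, Sybil=1, Frank=2

Sybil's final count: 1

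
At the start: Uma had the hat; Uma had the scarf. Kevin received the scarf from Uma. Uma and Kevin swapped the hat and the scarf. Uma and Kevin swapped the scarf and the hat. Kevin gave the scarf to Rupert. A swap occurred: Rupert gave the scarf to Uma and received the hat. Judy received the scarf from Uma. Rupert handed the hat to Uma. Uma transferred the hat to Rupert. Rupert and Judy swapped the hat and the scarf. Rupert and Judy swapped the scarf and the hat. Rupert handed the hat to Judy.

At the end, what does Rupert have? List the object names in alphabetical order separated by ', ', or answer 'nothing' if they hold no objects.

Answer: nothing

Derivation:
Tracking all object holders:
Start: hat:Uma, scarf:Uma
Event 1 (give scarf: Uma -> Kevin). State: hat:Uma, scarf:Kevin
Event 2 (swap hat<->scarf: now hat:Kevin, scarf:Uma). State: hat:Kevin, scarf:Uma
Event 3 (swap scarf<->hat: now scarf:Kevin, hat:Uma). State: hat:Uma, scarf:Kevin
Event 4 (give scarf: Kevin -> Rupert). State: hat:Uma, scarf:Rupert
Event 5 (swap scarf<->hat: now scarf:Uma, hat:Rupert). State: hat:Rupert, scarf:Uma
Event 6 (give scarf: Uma -> Judy). State: hat:Rupert, scarf:Judy
Event 7 (give hat: Rupert -> Uma). State: hat:Uma, scarf:Judy
Event 8 (give hat: Uma -> Rupert). State: hat:Rupert, scarf:Judy
Event 9 (swap hat<->scarf: now hat:Judy, scarf:Rupert). State: hat:Judy, scarf:Rupert
Event 10 (swap scarf<->hat: now scarf:Judy, hat:Rupert). State: hat:Rupert, scarf:Judy
Event 11 (give hat: Rupert -> Judy). State: hat:Judy, scarf:Judy

Final state: hat:Judy, scarf:Judy
Rupert holds: (nothing).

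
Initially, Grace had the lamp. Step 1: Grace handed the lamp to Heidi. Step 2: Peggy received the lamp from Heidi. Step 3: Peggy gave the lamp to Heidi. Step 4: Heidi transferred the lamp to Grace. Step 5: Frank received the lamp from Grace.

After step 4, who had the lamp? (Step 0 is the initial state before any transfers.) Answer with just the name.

Answer: Grace

Derivation:
Tracking the lamp holder through step 4:
After step 0 (start): Grace
After step 1: Heidi
After step 2: Peggy
After step 3: Heidi
After step 4: Grace

At step 4, the holder is Grace.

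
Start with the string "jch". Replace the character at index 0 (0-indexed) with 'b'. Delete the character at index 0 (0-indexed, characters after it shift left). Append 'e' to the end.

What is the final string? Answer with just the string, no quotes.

Answer: che

Derivation:
Applying each edit step by step:
Start: "jch"
Op 1 (replace idx 0: 'j' -> 'b'): "jch" -> "bch"
Op 2 (delete idx 0 = 'b'): "bch" -> "ch"
Op 3 (append 'e'): "ch" -> "che"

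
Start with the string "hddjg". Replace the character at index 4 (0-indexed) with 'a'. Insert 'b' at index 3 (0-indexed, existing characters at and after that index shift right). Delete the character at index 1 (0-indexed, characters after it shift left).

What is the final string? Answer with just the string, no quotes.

Applying each edit step by step:
Start: "hddjg"
Op 1 (replace idx 4: 'g' -> 'a'): "hddjg" -> "hddja"
Op 2 (insert 'b' at idx 3): "hddja" -> "hddbja"
Op 3 (delete idx 1 = 'd'): "hddbja" -> "hdbja"

Answer: hdbja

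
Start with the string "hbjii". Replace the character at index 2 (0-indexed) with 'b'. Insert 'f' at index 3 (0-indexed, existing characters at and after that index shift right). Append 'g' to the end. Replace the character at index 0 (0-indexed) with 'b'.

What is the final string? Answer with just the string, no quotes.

Answer: bbbfiig

Derivation:
Applying each edit step by step:
Start: "hbjii"
Op 1 (replace idx 2: 'j' -> 'b'): "hbjii" -> "hbbii"
Op 2 (insert 'f' at idx 3): "hbbii" -> "hbbfii"
Op 3 (append 'g'): "hbbfii" -> "hbbfiig"
Op 4 (replace idx 0: 'h' -> 'b'): "hbbfiig" -> "bbbfiig"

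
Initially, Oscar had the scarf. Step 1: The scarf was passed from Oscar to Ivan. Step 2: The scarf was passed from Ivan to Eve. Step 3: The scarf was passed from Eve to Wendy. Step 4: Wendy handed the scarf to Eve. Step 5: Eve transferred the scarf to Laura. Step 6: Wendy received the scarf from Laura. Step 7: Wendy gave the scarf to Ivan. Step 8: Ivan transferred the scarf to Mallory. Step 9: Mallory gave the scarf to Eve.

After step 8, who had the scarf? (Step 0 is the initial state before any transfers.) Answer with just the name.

Answer: Mallory

Derivation:
Tracking the scarf holder through step 8:
After step 0 (start): Oscar
After step 1: Ivan
After step 2: Eve
After step 3: Wendy
After step 4: Eve
After step 5: Laura
After step 6: Wendy
After step 7: Ivan
After step 8: Mallory

At step 8, the holder is Mallory.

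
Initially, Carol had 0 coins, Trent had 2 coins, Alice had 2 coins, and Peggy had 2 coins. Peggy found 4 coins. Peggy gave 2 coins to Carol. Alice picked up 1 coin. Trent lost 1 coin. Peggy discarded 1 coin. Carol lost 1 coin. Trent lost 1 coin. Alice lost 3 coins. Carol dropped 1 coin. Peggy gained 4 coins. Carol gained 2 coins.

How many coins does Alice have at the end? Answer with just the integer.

Answer: 0

Derivation:
Tracking counts step by step:
Start: Carol=0, Trent=2, Alice=2, Peggy=2
Event 1 (Peggy +4): Peggy: 2 -> 6. State: Carol=0, Trent=2, Alice=2, Peggy=6
Event 2 (Peggy -> Carol, 2): Peggy: 6 -> 4, Carol: 0 -> 2. State: Carol=2, Trent=2, Alice=2, Peggy=4
Event 3 (Alice +1): Alice: 2 -> 3. State: Carol=2, Trent=2, Alice=3, Peggy=4
Event 4 (Trent -1): Trent: 2 -> 1. State: Carol=2, Trent=1, Alice=3, Peggy=4
Event 5 (Peggy -1): Peggy: 4 -> 3. State: Carol=2, Trent=1, Alice=3, Peggy=3
Event 6 (Carol -1): Carol: 2 -> 1. State: Carol=1, Trent=1, Alice=3, Peggy=3
Event 7 (Trent -1): Trent: 1 -> 0. State: Carol=1, Trent=0, Alice=3, Peggy=3
Event 8 (Alice -3): Alice: 3 -> 0. State: Carol=1, Trent=0, Alice=0, Peggy=3
Event 9 (Carol -1): Carol: 1 -> 0. State: Carol=0, Trent=0, Alice=0, Peggy=3
Event 10 (Peggy +4): Peggy: 3 -> 7. State: Carol=0, Trent=0, Alice=0, Peggy=7
Event 11 (Carol +2): Carol: 0 -> 2. State: Carol=2, Trent=0, Alice=0, Peggy=7

Alice's final count: 0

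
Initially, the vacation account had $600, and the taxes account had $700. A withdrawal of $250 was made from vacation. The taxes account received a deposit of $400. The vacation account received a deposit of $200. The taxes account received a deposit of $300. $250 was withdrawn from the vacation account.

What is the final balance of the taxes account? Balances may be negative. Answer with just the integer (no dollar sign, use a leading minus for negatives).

Answer: 1400

Derivation:
Tracking account balances step by step:
Start: vacation=600, taxes=700
Event 1 (withdraw 250 from vacation): vacation: 600 - 250 = 350. Balances: vacation=350, taxes=700
Event 2 (deposit 400 to taxes): taxes: 700 + 400 = 1100. Balances: vacation=350, taxes=1100
Event 3 (deposit 200 to vacation): vacation: 350 + 200 = 550. Balances: vacation=550, taxes=1100
Event 4 (deposit 300 to taxes): taxes: 1100 + 300 = 1400. Balances: vacation=550, taxes=1400
Event 5 (withdraw 250 from vacation): vacation: 550 - 250 = 300. Balances: vacation=300, taxes=1400

Final balance of taxes: 1400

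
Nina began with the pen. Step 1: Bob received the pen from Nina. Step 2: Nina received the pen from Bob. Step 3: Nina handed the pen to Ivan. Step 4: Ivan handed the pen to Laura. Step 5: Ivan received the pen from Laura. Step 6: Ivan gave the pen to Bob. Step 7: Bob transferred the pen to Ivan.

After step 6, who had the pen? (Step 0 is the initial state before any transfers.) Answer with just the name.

Answer: Bob

Derivation:
Tracking the pen holder through step 6:
After step 0 (start): Nina
After step 1: Bob
After step 2: Nina
After step 3: Ivan
After step 4: Laura
After step 5: Ivan
After step 6: Bob

At step 6, the holder is Bob.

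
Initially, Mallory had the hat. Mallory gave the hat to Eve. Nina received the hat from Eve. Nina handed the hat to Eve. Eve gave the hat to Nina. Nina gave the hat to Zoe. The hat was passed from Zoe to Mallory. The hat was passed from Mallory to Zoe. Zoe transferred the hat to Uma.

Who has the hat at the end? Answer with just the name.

Tracking the hat through each event:
Start: Mallory has the hat.
After event 1: Eve has the hat.
After event 2: Nina has the hat.
After event 3: Eve has the hat.
After event 4: Nina has the hat.
After event 5: Zoe has the hat.
After event 6: Mallory has the hat.
After event 7: Zoe has the hat.
After event 8: Uma has the hat.

Answer: Uma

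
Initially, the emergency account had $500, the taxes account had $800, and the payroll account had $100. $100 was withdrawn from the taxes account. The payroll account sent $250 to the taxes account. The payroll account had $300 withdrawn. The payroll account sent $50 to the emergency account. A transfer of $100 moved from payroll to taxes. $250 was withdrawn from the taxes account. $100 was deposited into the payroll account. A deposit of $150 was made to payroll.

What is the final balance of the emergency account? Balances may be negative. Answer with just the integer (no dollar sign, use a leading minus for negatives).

Tracking account balances step by step:
Start: emergency=500, taxes=800, payroll=100
Event 1 (withdraw 100 from taxes): taxes: 800 - 100 = 700. Balances: emergency=500, taxes=700, payroll=100
Event 2 (transfer 250 payroll -> taxes): payroll: 100 - 250 = -150, taxes: 700 + 250 = 950. Balances: emergency=500, taxes=950, payroll=-150
Event 3 (withdraw 300 from payroll): payroll: -150 - 300 = -450. Balances: emergency=500, taxes=950, payroll=-450
Event 4 (transfer 50 payroll -> emergency): payroll: -450 - 50 = -500, emergency: 500 + 50 = 550. Balances: emergency=550, taxes=950, payroll=-500
Event 5 (transfer 100 payroll -> taxes): payroll: -500 - 100 = -600, taxes: 950 + 100 = 1050. Balances: emergency=550, taxes=1050, payroll=-600
Event 6 (withdraw 250 from taxes): taxes: 1050 - 250 = 800. Balances: emergency=550, taxes=800, payroll=-600
Event 7 (deposit 100 to payroll): payroll: -600 + 100 = -500. Balances: emergency=550, taxes=800, payroll=-500
Event 8 (deposit 150 to payroll): payroll: -500 + 150 = -350. Balances: emergency=550, taxes=800, payroll=-350

Final balance of emergency: 550

Answer: 550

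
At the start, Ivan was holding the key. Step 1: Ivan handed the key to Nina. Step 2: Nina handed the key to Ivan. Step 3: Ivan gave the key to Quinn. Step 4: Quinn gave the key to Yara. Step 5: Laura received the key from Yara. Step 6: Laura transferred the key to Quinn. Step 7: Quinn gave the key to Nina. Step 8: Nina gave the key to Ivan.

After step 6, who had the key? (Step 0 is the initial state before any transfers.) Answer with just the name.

Tracking the key holder through step 6:
After step 0 (start): Ivan
After step 1: Nina
After step 2: Ivan
After step 3: Quinn
After step 4: Yara
After step 5: Laura
After step 6: Quinn

At step 6, the holder is Quinn.

Answer: Quinn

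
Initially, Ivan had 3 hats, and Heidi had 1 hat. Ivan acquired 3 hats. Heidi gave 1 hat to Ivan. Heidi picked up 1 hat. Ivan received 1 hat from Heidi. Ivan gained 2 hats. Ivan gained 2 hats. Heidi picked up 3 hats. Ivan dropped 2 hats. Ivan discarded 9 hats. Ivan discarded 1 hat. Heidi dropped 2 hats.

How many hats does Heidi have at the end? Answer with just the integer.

Answer: 1

Derivation:
Tracking counts step by step:
Start: Ivan=3, Heidi=1
Event 1 (Ivan +3): Ivan: 3 -> 6. State: Ivan=6, Heidi=1
Event 2 (Heidi -> Ivan, 1): Heidi: 1 -> 0, Ivan: 6 -> 7. State: Ivan=7, Heidi=0
Event 3 (Heidi +1): Heidi: 0 -> 1. State: Ivan=7, Heidi=1
Event 4 (Heidi -> Ivan, 1): Heidi: 1 -> 0, Ivan: 7 -> 8. State: Ivan=8, Heidi=0
Event 5 (Ivan +2): Ivan: 8 -> 10. State: Ivan=10, Heidi=0
Event 6 (Ivan +2): Ivan: 10 -> 12. State: Ivan=12, Heidi=0
Event 7 (Heidi +3): Heidi: 0 -> 3. State: Ivan=12, Heidi=3
Event 8 (Ivan -2): Ivan: 12 -> 10. State: Ivan=10, Heidi=3
Event 9 (Ivan -9): Ivan: 10 -> 1. State: Ivan=1, Heidi=3
Event 10 (Ivan -1): Ivan: 1 -> 0. State: Ivan=0, Heidi=3
Event 11 (Heidi -2): Heidi: 3 -> 1. State: Ivan=0, Heidi=1

Heidi's final count: 1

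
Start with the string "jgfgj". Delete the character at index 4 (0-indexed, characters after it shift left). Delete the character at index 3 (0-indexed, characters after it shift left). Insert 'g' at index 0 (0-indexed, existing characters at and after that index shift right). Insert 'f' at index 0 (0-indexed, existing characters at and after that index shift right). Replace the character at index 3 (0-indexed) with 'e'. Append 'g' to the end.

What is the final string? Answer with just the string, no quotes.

Applying each edit step by step:
Start: "jgfgj"
Op 1 (delete idx 4 = 'j'): "jgfgj" -> "jgfg"
Op 2 (delete idx 3 = 'g'): "jgfg" -> "jgf"
Op 3 (insert 'g' at idx 0): "jgf" -> "gjgf"
Op 4 (insert 'f' at idx 0): "gjgf" -> "fgjgf"
Op 5 (replace idx 3: 'g' -> 'e'): "fgjgf" -> "fgjef"
Op 6 (append 'g'): "fgjef" -> "fgjefg"

Answer: fgjefg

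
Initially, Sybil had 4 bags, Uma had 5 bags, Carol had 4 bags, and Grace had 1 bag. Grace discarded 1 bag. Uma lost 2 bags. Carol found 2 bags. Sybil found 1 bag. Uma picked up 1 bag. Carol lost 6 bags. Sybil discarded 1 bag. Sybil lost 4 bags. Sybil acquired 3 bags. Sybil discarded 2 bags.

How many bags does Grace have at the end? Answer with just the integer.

Answer: 0

Derivation:
Tracking counts step by step:
Start: Sybil=4, Uma=5, Carol=4, Grace=1
Event 1 (Grace -1): Grace: 1 -> 0. State: Sybil=4, Uma=5, Carol=4, Grace=0
Event 2 (Uma -2): Uma: 5 -> 3. State: Sybil=4, Uma=3, Carol=4, Grace=0
Event 3 (Carol +2): Carol: 4 -> 6. State: Sybil=4, Uma=3, Carol=6, Grace=0
Event 4 (Sybil +1): Sybil: 4 -> 5. State: Sybil=5, Uma=3, Carol=6, Grace=0
Event 5 (Uma +1): Uma: 3 -> 4. State: Sybil=5, Uma=4, Carol=6, Grace=0
Event 6 (Carol -6): Carol: 6 -> 0. State: Sybil=5, Uma=4, Carol=0, Grace=0
Event 7 (Sybil -1): Sybil: 5 -> 4. State: Sybil=4, Uma=4, Carol=0, Grace=0
Event 8 (Sybil -4): Sybil: 4 -> 0. State: Sybil=0, Uma=4, Carol=0, Grace=0
Event 9 (Sybil +3): Sybil: 0 -> 3. State: Sybil=3, Uma=4, Carol=0, Grace=0
Event 10 (Sybil -2): Sybil: 3 -> 1. State: Sybil=1, Uma=4, Carol=0, Grace=0

Grace's final count: 0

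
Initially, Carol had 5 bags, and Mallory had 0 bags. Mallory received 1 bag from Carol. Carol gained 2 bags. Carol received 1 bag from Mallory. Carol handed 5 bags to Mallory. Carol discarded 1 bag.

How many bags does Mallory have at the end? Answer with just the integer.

Answer: 5

Derivation:
Tracking counts step by step:
Start: Carol=5, Mallory=0
Event 1 (Carol -> Mallory, 1): Carol: 5 -> 4, Mallory: 0 -> 1. State: Carol=4, Mallory=1
Event 2 (Carol +2): Carol: 4 -> 6. State: Carol=6, Mallory=1
Event 3 (Mallory -> Carol, 1): Mallory: 1 -> 0, Carol: 6 -> 7. State: Carol=7, Mallory=0
Event 4 (Carol -> Mallory, 5): Carol: 7 -> 2, Mallory: 0 -> 5. State: Carol=2, Mallory=5
Event 5 (Carol -1): Carol: 2 -> 1. State: Carol=1, Mallory=5

Mallory's final count: 5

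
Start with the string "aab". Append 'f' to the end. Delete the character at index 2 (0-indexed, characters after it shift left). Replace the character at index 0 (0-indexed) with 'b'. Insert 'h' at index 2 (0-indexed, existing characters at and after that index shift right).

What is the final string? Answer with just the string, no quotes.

Answer: bahf

Derivation:
Applying each edit step by step:
Start: "aab"
Op 1 (append 'f'): "aab" -> "aabf"
Op 2 (delete idx 2 = 'b'): "aabf" -> "aaf"
Op 3 (replace idx 0: 'a' -> 'b'): "aaf" -> "baf"
Op 4 (insert 'h' at idx 2): "baf" -> "bahf"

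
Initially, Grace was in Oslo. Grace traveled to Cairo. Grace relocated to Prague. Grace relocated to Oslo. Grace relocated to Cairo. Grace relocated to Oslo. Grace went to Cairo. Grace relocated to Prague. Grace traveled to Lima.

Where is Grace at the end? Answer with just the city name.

Answer: Lima

Derivation:
Tracking Grace's location:
Start: Grace is in Oslo.
After move 1: Oslo -> Cairo. Grace is in Cairo.
After move 2: Cairo -> Prague. Grace is in Prague.
After move 3: Prague -> Oslo. Grace is in Oslo.
After move 4: Oslo -> Cairo. Grace is in Cairo.
After move 5: Cairo -> Oslo. Grace is in Oslo.
After move 6: Oslo -> Cairo. Grace is in Cairo.
After move 7: Cairo -> Prague. Grace is in Prague.
After move 8: Prague -> Lima. Grace is in Lima.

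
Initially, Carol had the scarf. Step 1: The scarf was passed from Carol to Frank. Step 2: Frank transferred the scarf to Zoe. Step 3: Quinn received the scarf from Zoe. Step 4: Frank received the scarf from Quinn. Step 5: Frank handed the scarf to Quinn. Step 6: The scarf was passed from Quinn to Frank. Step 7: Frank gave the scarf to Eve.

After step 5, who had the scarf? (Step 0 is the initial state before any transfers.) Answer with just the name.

Tracking the scarf holder through step 5:
After step 0 (start): Carol
After step 1: Frank
After step 2: Zoe
After step 3: Quinn
After step 4: Frank
After step 5: Quinn

At step 5, the holder is Quinn.

Answer: Quinn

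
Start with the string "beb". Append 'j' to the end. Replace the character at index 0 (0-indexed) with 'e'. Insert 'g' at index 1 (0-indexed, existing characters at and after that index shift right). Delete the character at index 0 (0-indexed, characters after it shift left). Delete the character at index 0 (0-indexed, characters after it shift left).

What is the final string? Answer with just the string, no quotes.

Answer: ebj

Derivation:
Applying each edit step by step:
Start: "beb"
Op 1 (append 'j'): "beb" -> "bebj"
Op 2 (replace idx 0: 'b' -> 'e'): "bebj" -> "eebj"
Op 3 (insert 'g' at idx 1): "eebj" -> "egebj"
Op 4 (delete idx 0 = 'e'): "egebj" -> "gebj"
Op 5 (delete idx 0 = 'g'): "gebj" -> "ebj"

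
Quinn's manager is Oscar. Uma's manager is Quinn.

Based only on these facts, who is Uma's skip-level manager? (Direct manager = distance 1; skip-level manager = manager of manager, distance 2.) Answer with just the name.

Reconstructing the manager chain from the given facts:
  Oscar -> Quinn -> Uma
(each arrow means 'manager of the next')
Positions in the chain (0 = top):
  position of Oscar: 0
  position of Quinn: 1
  position of Uma: 2

Uma is at position 2; the skip-level manager is 2 steps up the chain, i.e. position 0: Oscar.

Answer: Oscar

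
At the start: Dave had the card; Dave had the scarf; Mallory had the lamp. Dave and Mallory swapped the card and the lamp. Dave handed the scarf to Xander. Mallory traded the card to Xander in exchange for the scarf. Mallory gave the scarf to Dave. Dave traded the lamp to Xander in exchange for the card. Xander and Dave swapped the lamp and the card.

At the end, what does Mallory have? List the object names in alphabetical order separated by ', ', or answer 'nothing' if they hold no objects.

Answer: nothing

Derivation:
Tracking all object holders:
Start: card:Dave, scarf:Dave, lamp:Mallory
Event 1 (swap card<->lamp: now card:Mallory, lamp:Dave). State: card:Mallory, scarf:Dave, lamp:Dave
Event 2 (give scarf: Dave -> Xander). State: card:Mallory, scarf:Xander, lamp:Dave
Event 3 (swap card<->scarf: now card:Xander, scarf:Mallory). State: card:Xander, scarf:Mallory, lamp:Dave
Event 4 (give scarf: Mallory -> Dave). State: card:Xander, scarf:Dave, lamp:Dave
Event 5 (swap lamp<->card: now lamp:Xander, card:Dave). State: card:Dave, scarf:Dave, lamp:Xander
Event 6 (swap lamp<->card: now lamp:Dave, card:Xander). State: card:Xander, scarf:Dave, lamp:Dave

Final state: card:Xander, scarf:Dave, lamp:Dave
Mallory holds: (nothing).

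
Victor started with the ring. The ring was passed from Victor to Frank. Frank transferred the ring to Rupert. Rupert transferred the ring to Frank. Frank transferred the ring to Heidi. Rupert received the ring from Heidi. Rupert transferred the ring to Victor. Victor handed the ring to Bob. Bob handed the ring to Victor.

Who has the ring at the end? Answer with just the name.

Tracking the ring through each event:
Start: Victor has the ring.
After event 1: Frank has the ring.
After event 2: Rupert has the ring.
After event 3: Frank has the ring.
After event 4: Heidi has the ring.
After event 5: Rupert has the ring.
After event 6: Victor has the ring.
After event 7: Bob has the ring.
After event 8: Victor has the ring.

Answer: Victor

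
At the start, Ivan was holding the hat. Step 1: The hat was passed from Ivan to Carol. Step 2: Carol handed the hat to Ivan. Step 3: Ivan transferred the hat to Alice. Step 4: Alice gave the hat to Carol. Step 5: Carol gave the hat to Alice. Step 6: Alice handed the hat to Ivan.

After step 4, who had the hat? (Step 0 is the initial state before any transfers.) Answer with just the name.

Answer: Carol

Derivation:
Tracking the hat holder through step 4:
After step 0 (start): Ivan
After step 1: Carol
After step 2: Ivan
After step 3: Alice
After step 4: Carol

At step 4, the holder is Carol.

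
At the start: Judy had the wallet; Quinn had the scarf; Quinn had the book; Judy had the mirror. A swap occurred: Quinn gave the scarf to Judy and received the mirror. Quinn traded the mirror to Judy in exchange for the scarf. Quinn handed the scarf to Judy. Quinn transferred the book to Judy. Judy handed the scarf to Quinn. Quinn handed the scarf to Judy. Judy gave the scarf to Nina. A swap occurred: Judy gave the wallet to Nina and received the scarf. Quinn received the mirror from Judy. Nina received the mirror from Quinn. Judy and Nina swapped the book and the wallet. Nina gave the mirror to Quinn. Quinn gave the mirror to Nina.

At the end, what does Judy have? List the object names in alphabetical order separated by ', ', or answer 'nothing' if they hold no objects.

Tracking all object holders:
Start: wallet:Judy, scarf:Quinn, book:Quinn, mirror:Judy
Event 1 (swap scarf<->mirror: now scarf:Judy, mirror:Quinn). State: wallet:Judy, scarf:Judy, book:Quinn, mirror:Quinn
Event 2 (swap mirror<->scarf: now mirror:Judy, scarf:Quinn). State: wallet:Judy, scarf:Quinn, book:Quinn, mirror:Judy
Event 3 (give scarf: Quinn -> Judy). State: wallet:Judy, scarf:Judy, book:Quinn, mirror:Judy
Event 4 (give book: Quinn -> Judy). State: wallet:Judy, scarf:Judy, book:Judy, mirror:Judy
Event 5 (give scarf: Judy -> Quinn). State: wallet:Judy, scarf:Quinn, book:Judy, mirror:Judy
Event 6 (give scarf: Quinn -> Judy). State: wallet:Judy, scarf:Judy, book:Judy, mirror:Judy
Event 7 (give scarf: Judy -> Nina). State: wallet:Judy, scarf:Nina, book:Judy, mirror:Judy
Event 8 (swap wallet<->scarf: now wallet:Nina, scarf:Judy). State: wallet:Nina, scarf:Judy, book:Judy, mirror:Judy
Event 9 (give mirror: Judy -> Quinn). State: wallet:Nina, scarf:Judy, book:Judy, mirror:Quinn
Event 10 (give mirror: Quinn -> Nina). State: wallet:Nina, scarf:Judy, book:Judy, mirror:Nina
Event 11 (swap book<->wallet: now book:Nina, wallet:Judy). State: wallet:Judy, scarf:Judy, book:Nina, mirror:Nina
Event 12 (give mirror: Nina -> Quinn). State: wallet:Judy, scarf:Judy, book:Nina, mirror:Quinn
Event 13 (give mirror: Quinn -> Nina). State: wallet:Judy, scarf:Judy, book:Nina, mirror:Nina

Final state: wallet:Judy, scarf:Judy, book:Nina, mirror:Nina
Judy holds: scarf, wallet.

Answer: scarf, wallet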